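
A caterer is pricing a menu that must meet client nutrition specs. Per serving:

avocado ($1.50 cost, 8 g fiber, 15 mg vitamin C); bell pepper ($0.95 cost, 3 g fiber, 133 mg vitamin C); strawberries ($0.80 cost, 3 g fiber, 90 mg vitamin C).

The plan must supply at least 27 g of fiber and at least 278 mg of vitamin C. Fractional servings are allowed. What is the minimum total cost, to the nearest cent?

A basic optimal solution has at most two foods positive. Try each food alone and each pair with both targets met exactly.
avocado only: max(27/8, 278/15) = 18.53 servings → $27.80.
bell pepper only: max(27/3, 278/133) = 9 servings → $8.55.
strawberries only: max(27/3, 278/90) = 9 servings → $7.20.
avocado + bell pepper with both tight: 2.706 servings and 1.785 servings → $5.75.
avocado + strawberries with both tight: 2.364 servings and 2.695 servings → $5.70.
bell pepper + strawberries: the both-tight solution has a negative serving — not a feasible corner.
The minimum over all feasible corners is $5.70.

$5.70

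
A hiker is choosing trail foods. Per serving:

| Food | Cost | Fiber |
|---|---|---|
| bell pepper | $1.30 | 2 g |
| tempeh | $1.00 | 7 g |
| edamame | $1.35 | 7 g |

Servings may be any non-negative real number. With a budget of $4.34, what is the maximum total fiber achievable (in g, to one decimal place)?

Fiber per dollar: tempeh 7, edamame 5.185, bell pepper 1.538.
With no serving limits, spend the whole cost allowance on tempeh: $4.34 / $1.00 × 7 g = 30.4 g.

30.4 g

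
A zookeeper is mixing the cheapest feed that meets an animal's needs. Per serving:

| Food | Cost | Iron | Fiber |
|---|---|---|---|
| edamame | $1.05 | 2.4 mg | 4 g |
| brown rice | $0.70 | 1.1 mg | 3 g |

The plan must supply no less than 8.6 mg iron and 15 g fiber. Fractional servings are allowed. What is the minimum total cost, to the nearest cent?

$3.89

Check every corner: each single food scaled to meet both minima, and each pair solved so both constraints bind.
edamame only: max(8.6/2.4, 15/4) = 3.75 servings → $3.94.
brown rice only: max(8.6/1.1, 15/3) = 7.818 servings → $5.47.
edamame + brown rice with both tight: 3.321 servings and 0.5714 servings → $3.89.
The minimum over all feasible corners is $3.89.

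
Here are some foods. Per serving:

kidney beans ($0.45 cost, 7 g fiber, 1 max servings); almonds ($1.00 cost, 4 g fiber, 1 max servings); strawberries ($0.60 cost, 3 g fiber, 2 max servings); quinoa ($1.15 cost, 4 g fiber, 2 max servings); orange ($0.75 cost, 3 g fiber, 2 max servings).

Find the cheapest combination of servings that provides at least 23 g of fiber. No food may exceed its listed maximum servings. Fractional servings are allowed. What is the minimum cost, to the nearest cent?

$4.15

Cost per g of fiber: kidney beans $0.0643, strawberries $0.2000, almonds $0.2500, orange $0.2500, quinoa $0.2875.
Take 1 serving of kidney beans: +7.0 g fiber for $0.45 (total $0.45, still need 16.0 g).
Take 2 servings of strawberries: +6.0 g fiber for $1.20 (total $1.65, still need 10.0 g).
Take 1 serving of almonds: +4.0 g fiber for $1.00 (total $2.65, still need 6.0 g).
Take 2 servings of orange: +6.0 g fiber for $1.50 (total $4.15, still need 0.0 g).
Greedy by cheapest-per-g is optimal for a single linear constraint, so the minimum cost is $4.15.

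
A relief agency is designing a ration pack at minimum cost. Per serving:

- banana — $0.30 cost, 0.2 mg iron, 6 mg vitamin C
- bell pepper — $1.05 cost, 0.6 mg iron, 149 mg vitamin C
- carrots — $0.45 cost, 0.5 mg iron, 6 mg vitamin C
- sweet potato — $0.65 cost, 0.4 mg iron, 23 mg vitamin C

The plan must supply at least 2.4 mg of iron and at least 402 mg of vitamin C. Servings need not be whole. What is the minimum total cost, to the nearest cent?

With two linear requirements the optimum uses one or two foods; enumerate the corners.
banana only: max(2.4/0.2, 402/6) = 67 servings → $20.10.
bell pepper only: max(2.4/0.6, 402/149) = 4 servings → $4.20.
carrots only: max(2.4/0.5, 402/6) = 67 servings → $30.15.
sweet potato only: max(2.4/0.4, 402/23) = 17.48 servings → $11.36.
banana + bell pepper with both tight: 4.443 servings and 2.519 servings → $3.98.
banana + carrots: the both-tight solution has a negative serving — not a feasible corner.
banana + sweet potato with both targets exact would need a negative amount; discard.
bell pepper + carrots with both tight: 2.632 servings and 1.642 servings → $3.50.
bell pepper + sweet potato with both tight: 2.306 servings and 2.541 servings → $4.07.
carrots + sweet potato: the both-tight solution has a negative serving — not a feasible corner.
Cheapest feasible corner: $3.50.

$3.50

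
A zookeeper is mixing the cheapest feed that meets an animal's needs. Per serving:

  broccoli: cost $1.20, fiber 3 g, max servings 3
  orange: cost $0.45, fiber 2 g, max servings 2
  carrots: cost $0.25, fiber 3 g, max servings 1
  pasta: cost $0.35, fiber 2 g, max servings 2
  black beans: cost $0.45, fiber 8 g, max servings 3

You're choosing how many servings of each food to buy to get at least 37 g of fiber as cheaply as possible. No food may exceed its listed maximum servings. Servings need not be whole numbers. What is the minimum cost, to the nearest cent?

$4.00

Cost per g of fiber: black beans $0.0563, carrots $0.0833, pasta $0.1750, orange $0.2250, broccoli $0.4000.
Take 3 servings of black beans: +24.0 g fiber for $1.35 (total $1.35, still need 13.0 g).
Take 1 serving of carrots: +3.0 g fiber for $0.25 (total $1.60, still need 10.0 g).
Take 2 servings of pasta: +4.0 g fiber for $0.70 (total $2.30, still need 6.0 g).
Take 2 servings of orange: +4.0 g fiber for $0.90 (total $3.20, still need 2.0 g).
Take 0.6667 servings of broccoli: +2.0 g fiber for $0.80 (total $4.00, still need 0.0 g).
Filling from the cheapest source first is optimal under one linear minimum: $4.00.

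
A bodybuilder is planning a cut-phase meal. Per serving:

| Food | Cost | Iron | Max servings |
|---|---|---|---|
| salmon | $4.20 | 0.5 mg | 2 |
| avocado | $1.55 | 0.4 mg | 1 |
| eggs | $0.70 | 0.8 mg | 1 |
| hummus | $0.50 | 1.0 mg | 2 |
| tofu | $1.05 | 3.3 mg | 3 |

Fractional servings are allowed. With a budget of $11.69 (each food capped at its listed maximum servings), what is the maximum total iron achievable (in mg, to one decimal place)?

Iron per dollar: tofu 3.143, hummus 2, eggs 1.143, avocado 0.2581, salmon 0.119.
Take 3 servings of tofu: spends $3.15, +9.9 mg iron (running total 9.9 mg).
Take 2 servings of hummus: spends $1.00, +2.0 mg iron (running total 11.9 mg).
Take 1 serving of eggs: spends $0.70, +0.8 mg iron (running total 12.7 mg).
Take 1 serving of avocado: spends $1.55, +0.4 mg iron (running total 13.1 mg).
Take 1.26 servings of salmon: spends $5.29, +0.6 mg iron (running total 13.7 mg).
Greedy by best ratio exhausts the cost allowance optimally: 13.7 mg.

13.7 mg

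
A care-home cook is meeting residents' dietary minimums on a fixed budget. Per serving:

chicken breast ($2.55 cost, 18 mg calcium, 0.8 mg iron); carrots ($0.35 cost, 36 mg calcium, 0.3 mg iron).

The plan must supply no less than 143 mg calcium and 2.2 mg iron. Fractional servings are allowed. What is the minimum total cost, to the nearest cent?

With two linear requirements the optimum uses one or two foods; enumerate the corners.
chicken breast only: max(143/18, 2.2/0.8) = 7.944 servings → $20.26.
carrots only: max(143/36, 2.2/0.3) = 7.333 servings → $2.57.
chicken breast + carrots with both tight: 1.551 servings and 3.197 servings → $5.07.
Cheapest feasible corner: $2.57.

$2.57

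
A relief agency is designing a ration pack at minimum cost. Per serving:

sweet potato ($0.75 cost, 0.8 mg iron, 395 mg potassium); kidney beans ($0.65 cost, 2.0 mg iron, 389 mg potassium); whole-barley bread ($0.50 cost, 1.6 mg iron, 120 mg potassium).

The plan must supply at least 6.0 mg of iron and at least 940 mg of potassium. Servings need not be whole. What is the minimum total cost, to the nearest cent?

$1.93

For a min-cost LP with two ≥-constraints, a basic feasible solution has at most two positive variables.
sweet potato only: max(6.0/0.8, 940/395) = 7.5 servings → $5.62.
kidney beans only: max(6.0/2.0, 940/389) = 3 servings → $1.95.
whole-barley bread only: max(6.0/1.6, 940/120) = 7.833 servings → $3.92.
sweet potato + kidney beans with both targets exact would need a negative amount; discard.
sweet potato + whole-barley bread with both tight: 1.463 servings and 3.019 servings → $2.61.
kidney beans + whole-barley bread with both tight: 2.05 servings and 1.187 servings → $1.93.
So the least-cost plan costs $1.93.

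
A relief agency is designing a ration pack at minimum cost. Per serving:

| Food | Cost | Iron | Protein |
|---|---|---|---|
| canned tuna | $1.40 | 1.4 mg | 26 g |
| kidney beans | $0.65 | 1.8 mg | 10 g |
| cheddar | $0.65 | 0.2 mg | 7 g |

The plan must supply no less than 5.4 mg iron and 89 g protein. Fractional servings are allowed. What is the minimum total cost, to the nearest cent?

$4.85

At the optimum either one food covers both requirements or two foods hit both targets exactly; no other combination can be cheaper.
canned tuna only: max(5.4/1.4, 89/26) = 3.857 servings → $5.40.
kidney beans only: max(5.4/1.8, 89/10) = 8.9 servings → $5.79.
cheddar only: max(5.4/0.2, 89/7) = 27 servings → $17.55.
canned tuna + kidney beans with both tight: 3.238 servings and 0.4817 servings → $4.85.
canned tuna + cheddar: intersection lies outside the first quadrant.
kidney beans + cheddar with both tight: 1.887 servings and 10.02 servings → $7.74.
The minimum over all feasible corners is $4.85.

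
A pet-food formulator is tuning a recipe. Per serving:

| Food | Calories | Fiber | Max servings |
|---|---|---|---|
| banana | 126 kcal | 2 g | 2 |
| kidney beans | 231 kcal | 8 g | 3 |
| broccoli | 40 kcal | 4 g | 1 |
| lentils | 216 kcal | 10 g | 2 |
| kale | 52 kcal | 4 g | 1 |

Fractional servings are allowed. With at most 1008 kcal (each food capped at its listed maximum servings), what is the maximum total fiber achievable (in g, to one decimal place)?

Fiber per kcal: broccoli 0.1, kale 0.07692, lentils 0.0463, kidney beans 0.03463, banana 0.01587.
Take 1 serving of broccoli: uses 40 kcal, +4.0 g fiber (running total 4.0 g).
Take 1 serving of kale: uses 52 kcal, +4.0 g fiber (running total 8.0 g).
Take 2 servings of lentils: uses 432 kcal, +20.0 g fiber (running total 28.0 g).
Take 2.095 servings of kidney beans: uses 484 kcal, +16.8 g fiber (running total 44.8 g).
Filling greedily by fiber-per-kcal is optimal for one linear limit, giving 44.8 g.

44.8 g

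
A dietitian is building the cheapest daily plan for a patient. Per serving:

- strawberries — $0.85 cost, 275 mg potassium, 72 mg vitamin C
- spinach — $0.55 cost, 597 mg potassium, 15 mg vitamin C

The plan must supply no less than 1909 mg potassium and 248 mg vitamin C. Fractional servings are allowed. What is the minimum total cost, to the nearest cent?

An LP optimum is at a vertex; with two nutrient constraints at most two foods are used. Check each candidate.
strawberries only: max(1909/275, 248/72) = 6.942 servings → $5.90.
spinach only: max(1909/597, 248/15) = 16.53 servings → $9.09.
strawberries + spinach with both tight: 3.073 servings and 1.782 servings → $3.59.
The minimum over all feasible corners is $3.59.

$3.59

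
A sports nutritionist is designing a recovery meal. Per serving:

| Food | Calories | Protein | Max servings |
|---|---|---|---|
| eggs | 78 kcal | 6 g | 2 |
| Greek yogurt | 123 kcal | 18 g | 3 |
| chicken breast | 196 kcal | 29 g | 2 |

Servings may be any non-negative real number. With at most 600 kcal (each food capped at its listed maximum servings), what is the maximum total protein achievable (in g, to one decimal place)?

Protein per kcal: chicken breast 0.148, Greek yogurt 0.1463, eggs 0.07692.
Take 2 servings of chicken breast: uses 392 kcal, +58.0 g protein (running total 58.0 g).
Take 1.691 servings of Greek yogurt: uses 208 kcal, +30.4 g protein (running total 88.4 g).
Greedy by best ratio exhausts the calories allowance optimally: 88.4 g.

88.4 g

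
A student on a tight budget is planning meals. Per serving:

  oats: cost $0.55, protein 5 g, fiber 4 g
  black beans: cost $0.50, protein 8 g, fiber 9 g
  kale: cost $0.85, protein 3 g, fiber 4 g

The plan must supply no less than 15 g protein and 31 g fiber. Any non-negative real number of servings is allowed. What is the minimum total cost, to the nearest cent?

$1.72

oats only: max(15/5, 31/4) = 7.75 servings → $4.26.
black beans only: max(15/8, 31/9) = 3.444 servings → $1.72.
kale only: max(15/3, 31/4) = 7.75 servings → $6.59.
oats + black beans: intersection lies outside the first quadrant.
oats + kale: intersection lies outside the first quadrant.
black beans + kale with both targets exact would need a negative amount; discard.
So the least-cost plan costs $1.72.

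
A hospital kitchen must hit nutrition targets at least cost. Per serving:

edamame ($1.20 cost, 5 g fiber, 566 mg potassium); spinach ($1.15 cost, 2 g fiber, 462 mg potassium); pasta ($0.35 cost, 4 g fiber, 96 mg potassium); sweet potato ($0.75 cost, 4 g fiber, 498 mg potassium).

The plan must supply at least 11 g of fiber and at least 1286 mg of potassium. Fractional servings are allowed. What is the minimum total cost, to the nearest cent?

For a min-cost LP with two ≥-constraints, a basic feasible solution has at most two positive variables.
edamame only: max(11/5, 1286/566) = 2.272 servings → $2.73.
spinach only: max(11/2, 1286/462) = 5.5 servings → $6.33.
pasta only: max(11/4, 1286/96) = 13.4 servings → $4.69.
sweet potato only: max(11/4, 1286/498) = 2.75 servings → $2.06.
edamame + spinach with both tight: 2.131 servings and 0.1732 servings → $2.76.
edamame + pasta: intersection lies outside the first quadrant.
edamame + sweet potato with both tight: 1.478 servings and 0.9027 servings → $2.45.
spinach + pasta with both tight: 2.469 servings and 1.516 servings → $3.37.
spinach + sweet potato with both targets exact would need a negative amount; discard.
pasta + sweet potato with both tight: 0.2077 servings and 2.542 servings → $1.98.
Cheapest feasible corner: $1.98.

$1.98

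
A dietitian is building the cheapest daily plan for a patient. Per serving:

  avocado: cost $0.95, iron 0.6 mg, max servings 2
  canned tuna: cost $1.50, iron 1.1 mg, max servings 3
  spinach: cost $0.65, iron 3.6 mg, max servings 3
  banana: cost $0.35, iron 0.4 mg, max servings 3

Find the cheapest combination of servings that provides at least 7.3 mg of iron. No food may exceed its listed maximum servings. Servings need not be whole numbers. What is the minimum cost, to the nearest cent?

$1.32

Cost per mg of iron: spinach $0.1806, banana $0.8750, canned tuna $1.3636, avocado $1.5833.
Take 2.028 servings of spinach: +7.3 mg iron for $1.32 (total $1.32, still need 0.0 mg).
Filling from the cheapest source first is optimal under one linear minimum: $1.32.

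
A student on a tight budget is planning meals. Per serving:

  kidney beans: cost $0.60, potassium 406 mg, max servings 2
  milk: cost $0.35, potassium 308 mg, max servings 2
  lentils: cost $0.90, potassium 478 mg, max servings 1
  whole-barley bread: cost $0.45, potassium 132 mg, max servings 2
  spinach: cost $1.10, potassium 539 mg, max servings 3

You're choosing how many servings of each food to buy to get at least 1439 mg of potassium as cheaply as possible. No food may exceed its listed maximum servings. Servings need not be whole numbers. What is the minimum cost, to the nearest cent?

$1.92

Cost per mg of potassium: milk $0.0011, kidney beans $0.0015, lentils $0.0019, spinach $0.0020, whole-barley bread $0.0034.
Take 2 servings of milk: +616.0 mg potassium for $0.70 (total $0.70, still need 823.0 mg).
Take 2 servings of kidney beans: +812.0 mg potassium for $1.20 (total $1.90, still need 11.0 mg).
Take 0.02301 servings of lentils: +11.0 mg potassium for $0.02 (total $1.92, still need 0.0 mg).
Filling from the cheapest source first is optimal under one linear minimum: $1.92.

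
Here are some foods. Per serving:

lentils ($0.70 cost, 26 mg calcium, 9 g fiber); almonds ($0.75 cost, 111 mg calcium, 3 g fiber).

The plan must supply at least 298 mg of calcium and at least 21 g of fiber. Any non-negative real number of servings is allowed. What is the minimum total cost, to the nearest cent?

For a min-cost LP with two ≥-constraints, a basic feasible solution has at most two positive variables.
lentils only: max(298/26, 21/9) = 11.46 servings → $8.02.
almonds only: max(298/111, 21/3) = 7 servings → $5.25.
lentils + almonds with both tight: 1.56 servings and 2.319 servings → $2.83.
Cheapest feasible corner: $2.83.

$2.83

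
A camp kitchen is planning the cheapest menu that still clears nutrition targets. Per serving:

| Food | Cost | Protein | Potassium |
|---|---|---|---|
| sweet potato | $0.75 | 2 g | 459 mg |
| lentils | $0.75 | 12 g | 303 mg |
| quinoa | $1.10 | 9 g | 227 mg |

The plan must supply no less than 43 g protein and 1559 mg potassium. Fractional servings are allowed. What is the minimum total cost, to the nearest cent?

$3.41

Check every corner: each single food scaled to meet both minima, and each pair solved so both constraints bind.
sweet potato only: max(43/2, 1559/459) = 21.5 servings → $16.12.
lentils only: max(43/12, 1559/303) = 5.145 servings → $3.86.
quinoa only: max(43/9, 1559/227) = 6.868 servings → $7.55.
sweet potato + lentils with both tight: 1.159 servings and 3.39 servings → $3.41.
sweet potato + quinoa with both tight: 1.161 servings and 4.52 servings → $5.84.
lentils + quinoa: intersection lies outside the first quadrant.
Cheapest feasible corner: $3.41.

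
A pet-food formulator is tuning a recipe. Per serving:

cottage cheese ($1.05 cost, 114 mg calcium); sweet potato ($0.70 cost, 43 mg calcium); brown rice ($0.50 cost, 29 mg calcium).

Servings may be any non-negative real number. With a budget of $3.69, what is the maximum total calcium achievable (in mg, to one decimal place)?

Calcium per dollar: cottage cheese 108.6, sweet potato 61.43, brown rice 58.
With no serving limits, spend the whole cost allowance on cottage cheese: $3.69 / $1.05 × 114 mg = 400.6 mg.

400.6 mg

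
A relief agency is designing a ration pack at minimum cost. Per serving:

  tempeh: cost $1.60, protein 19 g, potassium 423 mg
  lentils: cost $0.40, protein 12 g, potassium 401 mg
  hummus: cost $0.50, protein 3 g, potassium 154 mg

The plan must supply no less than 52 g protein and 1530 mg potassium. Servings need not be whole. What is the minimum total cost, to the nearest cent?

Check every corner: each single food scaled to meet both minima, and each pair solved so both constraints bind.
tempeh only: max(52/19, 1530/423) = 3.617 servings → $5.79.
lentils only: max(52/12, 1530/401) = 4.333 servings → $1.73.
hummus only: max(52/3, 1530/154) = 17.33 servings → $8.67.
tempeh + lentils with both tight: 0.9799 servings and 2.782 servings → $2.68.
tempeh + hummus with both tight: 2.063 servings and 4.269 servings → $5.44.
lentils + hummus with both targets exact would need a negative amount; discard.
So the least-cost plan costs $1.73.

$1.73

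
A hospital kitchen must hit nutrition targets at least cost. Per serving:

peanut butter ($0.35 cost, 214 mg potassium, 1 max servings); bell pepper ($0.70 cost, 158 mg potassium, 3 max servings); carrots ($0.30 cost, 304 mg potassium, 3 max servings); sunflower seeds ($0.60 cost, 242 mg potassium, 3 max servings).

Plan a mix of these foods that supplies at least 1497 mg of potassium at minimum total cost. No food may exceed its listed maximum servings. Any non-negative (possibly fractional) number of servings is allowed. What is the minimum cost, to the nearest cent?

Cost per mg of potassium: carrots $0.0010, peanut butter $0.0016, sunflower seeds $0.0025, bell pepper $0.0044.
Take 3 servings of carrots: +912.0 mg potassium for $0.90 (total $0.90, still need 585.0 mg).
Take 1 serving of peanut butter: +214.0 mg potassium for $0.35 (total $1.25, still need 371.0 mg).
Take 1.533 servings of sunflower seeds: +371.0 mg potassium for $0.92 (total $2.17, still need 0.0 mg).
Filling from the cheapest source first is optimal under one linear minimum: $2.17.

$2.17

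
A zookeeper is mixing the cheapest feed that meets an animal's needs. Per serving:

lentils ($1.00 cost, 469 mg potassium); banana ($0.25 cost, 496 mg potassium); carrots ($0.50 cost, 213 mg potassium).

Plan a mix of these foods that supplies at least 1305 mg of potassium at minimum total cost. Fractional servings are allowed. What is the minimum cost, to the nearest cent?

$0.66

Cost per mg of potassium: banana $0.0005, lentils $0.0021, carrots $0.0023.
With no serving limits, use only banana: 1305 mg / 496 mg = 2.631 servings × $0.25 = $0.66.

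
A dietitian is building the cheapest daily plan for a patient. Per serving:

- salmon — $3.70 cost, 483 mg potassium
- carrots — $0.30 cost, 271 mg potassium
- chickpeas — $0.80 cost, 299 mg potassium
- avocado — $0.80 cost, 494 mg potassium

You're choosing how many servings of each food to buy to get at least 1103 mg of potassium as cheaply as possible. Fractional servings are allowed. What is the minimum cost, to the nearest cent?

Cost per mg of potassium: carrots $0.0011, avocado $0.0016, chickpeas $0.0027, salmon $0.0077.
With no serving limits, use only carrots: 1103 mg / 271 mg = 4.07 servings × $0.30 = $1.22.

$1.22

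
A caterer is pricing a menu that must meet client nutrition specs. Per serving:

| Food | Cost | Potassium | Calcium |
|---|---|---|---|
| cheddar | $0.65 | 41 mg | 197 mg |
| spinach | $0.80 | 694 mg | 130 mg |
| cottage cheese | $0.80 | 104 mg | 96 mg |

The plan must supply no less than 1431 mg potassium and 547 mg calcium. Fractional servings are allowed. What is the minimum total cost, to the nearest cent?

$2.54

An LP optimum is at a vertex; with two nutrient constraints at most two foods are used. Check each candidate.
cheddar only: max(1431/41, 547/197) = 34.9 servings → $22.69.
spinach only: max(1431/694, 547/130) = 4.208 servings → $3.37.
cottage cheese only: max(1431/104, 547/96) = 13.76 servings → $11.01.
cheddar + spinach with both tight: 1.473 servings and 1.975 servings → $2.54.
cheddar + cottage cheese with both targets exact would need a negative amount; discard.
spinach + cottage cheese with both tight: 1.516 servings and 3.645 servings → $4.13.
So the least-cost plan costs $2.54.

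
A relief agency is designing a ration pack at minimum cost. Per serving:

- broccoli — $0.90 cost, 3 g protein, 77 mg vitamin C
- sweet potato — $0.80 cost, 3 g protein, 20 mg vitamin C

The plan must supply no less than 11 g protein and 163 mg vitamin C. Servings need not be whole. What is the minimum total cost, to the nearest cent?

Compare the cost at each extreme point of the feasible region.
broccoli only: max(11/3, 163/77) = 3.667 servings → $3.30.
sweet potato only: max(11/3, 163/20) = 8.15 servings → $6.52.
broccoli + sweet potato with both tight: 1.573 servings and 2.094 servings → $3.09.
So the least-cost plan costs $3.09.

$3.09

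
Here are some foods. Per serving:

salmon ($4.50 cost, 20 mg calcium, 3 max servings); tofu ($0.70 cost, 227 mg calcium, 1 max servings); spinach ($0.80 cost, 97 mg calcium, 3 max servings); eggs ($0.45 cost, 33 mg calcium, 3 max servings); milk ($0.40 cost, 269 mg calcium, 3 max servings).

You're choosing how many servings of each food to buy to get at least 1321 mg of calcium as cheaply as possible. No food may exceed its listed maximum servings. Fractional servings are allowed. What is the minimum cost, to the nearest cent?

$4.27

Cost per mg of calcium: milk $0.0015, tofu $0.0031, spinach $0.0082, eggs $0.0136, salmon $0.2250.
Take 3 servings of milk: +807.0 mg calcium for $1.20 (total $1.20, still need 514.0 mg).
Take 1 serving of tofu: +227.0 mg calcium for $0.70 (total $1.90, still need 287.0 mg).
Take 2.959 servings of spinach: +287.0 mg calcium for $2.37 (total $4.27, still need 0.0 mg).
Greedy by cheapest-per-mg is optimal for a single linear constraint, so the minimum cost is $4.27.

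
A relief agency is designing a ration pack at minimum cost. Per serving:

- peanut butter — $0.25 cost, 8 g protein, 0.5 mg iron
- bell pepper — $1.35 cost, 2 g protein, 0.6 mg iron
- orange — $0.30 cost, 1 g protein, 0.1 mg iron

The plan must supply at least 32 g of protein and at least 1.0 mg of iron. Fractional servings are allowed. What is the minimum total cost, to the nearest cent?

A basic optimal solution has at most two foods positive. Try each food alone and each pair with both targets met exactly.
peanut butter only: max(32/8, 1.0/0.5) = 4 servings → $1.00.
bell pepper only: max(32/2, 1.0/0.6) = 16 servings → $21.60.
orange only: max(32/1, 1.0/0.1) = 32 servings → $9.60.
peanut butter + bell pepper: intersection lies outside the first quadrant.
peanut butter + orange: the both-tight solution has a negative serving — not a feasible corner.
bell pepper + orange: the both-tight solution has a negative serving — not a feasible corner.
The minimum over all feasible corners is $1.00.

$1.00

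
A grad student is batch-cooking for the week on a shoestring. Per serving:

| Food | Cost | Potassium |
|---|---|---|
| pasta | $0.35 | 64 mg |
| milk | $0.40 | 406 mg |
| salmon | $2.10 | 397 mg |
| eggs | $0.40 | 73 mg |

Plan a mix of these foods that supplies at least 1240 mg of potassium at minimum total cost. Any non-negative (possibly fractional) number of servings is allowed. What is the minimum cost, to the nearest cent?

Cost per mg of potassium: milk $0.0010, salmon $0.0053, pasta $0.0055, eggs $0.0055.
With no serving limits, use only milk: 1240 mg / 406 mg = 3.054 servings × $0.40 = $1.22.

$1.22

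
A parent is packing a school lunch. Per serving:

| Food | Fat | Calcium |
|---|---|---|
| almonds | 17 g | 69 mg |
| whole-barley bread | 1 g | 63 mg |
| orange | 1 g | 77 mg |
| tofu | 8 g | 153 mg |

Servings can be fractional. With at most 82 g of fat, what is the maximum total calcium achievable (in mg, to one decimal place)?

6314.0 mg

Calcium per g fat: orange 77, whole-barley bread 63, tofu 19.12, almonds 4.059.
With no serving limits, spend the whole fat allowance on orange: 82 g / 1 g × 77 mg = 6314.0 mg.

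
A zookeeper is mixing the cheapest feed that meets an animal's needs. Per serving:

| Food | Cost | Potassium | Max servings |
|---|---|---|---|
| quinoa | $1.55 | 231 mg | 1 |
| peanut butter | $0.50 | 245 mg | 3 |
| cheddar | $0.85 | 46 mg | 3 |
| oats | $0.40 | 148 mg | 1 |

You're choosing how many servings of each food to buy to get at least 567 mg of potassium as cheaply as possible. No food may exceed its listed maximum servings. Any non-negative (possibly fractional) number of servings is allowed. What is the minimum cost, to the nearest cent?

$1.16

Cost per mg of potassium: peanut butter $0.0020, oats $0.0027, quinoa $0.0067, cheddar $0.0185.
Take 2.314 servings of peanut butter: +567.0 mg potassium for $1.16 (total $1.16, still need 0.0 mg).
Filling from the cheapest source first is optimal under one linear minimum: $1.16.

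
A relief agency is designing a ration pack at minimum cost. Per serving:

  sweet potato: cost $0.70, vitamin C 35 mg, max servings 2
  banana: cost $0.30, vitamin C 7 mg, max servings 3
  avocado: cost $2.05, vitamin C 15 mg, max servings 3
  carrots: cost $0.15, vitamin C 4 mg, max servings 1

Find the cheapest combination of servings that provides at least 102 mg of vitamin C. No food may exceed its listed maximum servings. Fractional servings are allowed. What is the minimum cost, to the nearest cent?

Cost per mg of vitamin C: sweet potato $0.0200, carrots $0.0375, banana $0.0429, avocado $0.1367.
Take 2 servings of sweet potato: +70.0 mg vitamin C for $1.40 (total $1.40, still need 32.0 mg).
Take 1 serving of carrots: +4.0 mg vitamin C for $0.15 (total $1.55, still need 28.0 mg).
Take 3 servings of banana: +21.0 mg vitamin C for $0.90 (total $2.45, still need 7.0 mg).
Take 0.4667 servings of avocado: +7.0 mg vitamin C for $0.96 (total $3.41, still need 0.0 mg).
Filling from the cheapest source first is optimal under one linear minimum: $3.41.

$3.41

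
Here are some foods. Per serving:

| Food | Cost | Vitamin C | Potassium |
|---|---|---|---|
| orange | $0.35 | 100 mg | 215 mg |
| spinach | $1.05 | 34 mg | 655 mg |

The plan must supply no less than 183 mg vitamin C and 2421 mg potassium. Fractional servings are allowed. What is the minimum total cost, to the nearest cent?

At the optimum either one food covers both requirements or two foods hit both targets exactly; no other combination can be cheaper.
orange only: max(183/100, 2421/215) = 11.26 servings → $3.94.
spinach only: max(183/34, 2421/655) = 5.382 servings → $5.65.
orange + spinach with both tight: 0.6453 servings and 3.484 servings → $3.88.
Cheapest feasible corner: $3.88.

$3.88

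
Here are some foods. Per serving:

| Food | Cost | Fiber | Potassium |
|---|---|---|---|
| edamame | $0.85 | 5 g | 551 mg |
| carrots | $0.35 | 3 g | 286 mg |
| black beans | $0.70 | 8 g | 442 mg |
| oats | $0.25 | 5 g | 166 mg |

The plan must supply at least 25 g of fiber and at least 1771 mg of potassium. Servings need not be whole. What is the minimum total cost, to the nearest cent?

$2.26

A basic optimal solution has at most two foods positive. Try each food alone and each pair with both targets met exactly.
edamame only: max(25/5, 1771/551) = 5 servings → $4.25.
carrots only: max(25/3, 1771/286) = 8.333 servings → $2.92.
black beans only: max(25/8, 1771/442) = 4.007 servings → $2.80.
oats only: max(25/5, 1771/166) = 10.67 servings → $2.67.
edamame + carrots: intersection lies outside the first quadrant.
edamame + black beans with both tight: 1.419 servings and 2.238 servings → $2.77.
edamame + oats with both tight: 2.444 servings and 2.556 servings → $2.72.
carrots + black beans with both tight: 3.241 servings and 1.91 servings → $2.47.
carrots + oats with both tight: 5.048 servings and 1.971 servings → $2.26.
black beans + oats: intersection lies outside the first quadrant.
The minimum over all feasible corners is $2.26.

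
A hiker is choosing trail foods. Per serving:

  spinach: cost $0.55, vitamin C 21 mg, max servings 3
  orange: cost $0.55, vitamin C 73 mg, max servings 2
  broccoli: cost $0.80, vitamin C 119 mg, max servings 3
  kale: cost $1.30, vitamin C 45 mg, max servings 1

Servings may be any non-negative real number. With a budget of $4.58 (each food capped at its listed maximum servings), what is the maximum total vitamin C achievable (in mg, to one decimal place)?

Vitamin C per dollar: broccoli 148.8, orange 132.7, spinach 38.18, kale 34.62.
Take 3 servings of broccoli: spends $2.40, +357.0 mg vitamin C (running total 357.0 mg).
Take 2 servings of orange: spends $1.10, +146.0 mg vitamin C (running total 503.0 mg).
Take 1.964 servings of spinach: spends $1.08, +41.2 mg vitamin C (running total 544.2 mg).
Filling greedily by vitamin C-per-dollar is optimal for one linear limit, giving 544.2 mg.

544.2 mg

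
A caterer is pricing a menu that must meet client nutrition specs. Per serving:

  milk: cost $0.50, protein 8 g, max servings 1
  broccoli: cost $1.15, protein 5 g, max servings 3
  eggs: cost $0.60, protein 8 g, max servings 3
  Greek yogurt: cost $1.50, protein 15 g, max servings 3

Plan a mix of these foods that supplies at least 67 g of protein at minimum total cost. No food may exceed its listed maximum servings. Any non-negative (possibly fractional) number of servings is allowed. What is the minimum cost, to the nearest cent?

$5.80

Cost per g of protein: milk $0.0625, eggs $0.0750, Greek yogurt $0.1000, broccoli $0.2300.
Take 1 serving of milk: +8.0 g protein for $0.50 (total $0.50, still need 59.0 g).
Take 3 servings of eggs: +24.0 g protein for $1.80 (total $2.30, still need 35.0 g).
Take 2.333 servings of Greek yogurt: +35.0 g protein for $3.50 (total $5.80, still need 0.0 g).
Greedy by cheapest-per-g is optimal for a single linear constraint, so the minimum cost is $5.80.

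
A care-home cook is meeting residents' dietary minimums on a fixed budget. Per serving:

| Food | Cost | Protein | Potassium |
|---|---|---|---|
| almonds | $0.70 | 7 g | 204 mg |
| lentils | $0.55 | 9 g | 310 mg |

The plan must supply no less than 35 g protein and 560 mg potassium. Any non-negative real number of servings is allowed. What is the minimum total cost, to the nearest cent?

$2.14

A basic optimal solution has at most two foods positive. Try each food alone and each pair with both targets met exactly.
almonds only: max(35/7, 560/204) = 5 servings → $3.50.
lentils only: max(35/9, 560/310) = 3.889 servings → $2.14.
almonds + lentils with both targets exact would need a negative amount; discard.
The minimum over all feasible corners is $2.14.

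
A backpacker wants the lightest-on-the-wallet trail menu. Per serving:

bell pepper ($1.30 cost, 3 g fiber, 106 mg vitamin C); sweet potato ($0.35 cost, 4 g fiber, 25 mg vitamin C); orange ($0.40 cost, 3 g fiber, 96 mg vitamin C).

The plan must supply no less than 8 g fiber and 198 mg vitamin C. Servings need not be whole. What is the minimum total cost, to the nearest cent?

Check every corner: each single food scaled to meet both minima, and each pair solved so both constraints bind.
bell pepper only: max(8/3, 198/106) = 2.667 servings → $3.47.
sweet potato only: max(8/4, 198/25) = 7.92 servings → $2.77.
orange only: max(8/3, 198/96) = 2.667 servings → $1.07.
bell pepper + sweet potato with both tight: 1.696 servings and 0.7278 servings → $2.46.
bell pepper + orange: the both-tight solution has a negative serving — not a feasible corner.
sweet potato + orange with both tight: 0.5631 servings and 1.916 servings → $0.96.
Cheapest feasible corner: $0.96.

$0.96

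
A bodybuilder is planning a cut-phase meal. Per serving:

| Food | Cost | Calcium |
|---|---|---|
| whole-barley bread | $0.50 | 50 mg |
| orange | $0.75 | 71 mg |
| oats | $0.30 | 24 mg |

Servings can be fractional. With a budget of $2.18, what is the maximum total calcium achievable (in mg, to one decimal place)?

Calcium per dollar: whole-barley bread 100, orange 94.67, oats 80.
With no serving limits, spend the whole cost allowance on whole-barley bread: $2.18 / $0.50 × 50 mg = 218.0 mg.

218.0 mg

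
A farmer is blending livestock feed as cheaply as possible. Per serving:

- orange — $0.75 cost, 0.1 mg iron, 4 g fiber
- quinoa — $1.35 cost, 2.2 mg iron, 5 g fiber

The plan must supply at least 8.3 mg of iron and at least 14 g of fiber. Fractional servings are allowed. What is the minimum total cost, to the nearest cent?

For a min-cost LP with two ≥-constraints, a basic feasible solution has at most two positive variables.
orange only: max(8.3/0.1, 14/4) = 83 servings → $62.25.
quinoa only: max(8.3/2.2, 14/5) = 3.773 servings → $5.09.
orange + quinoa: intersection lies outside the first quadrant.
The minimum over all feasible corners is $5.09.

$5.09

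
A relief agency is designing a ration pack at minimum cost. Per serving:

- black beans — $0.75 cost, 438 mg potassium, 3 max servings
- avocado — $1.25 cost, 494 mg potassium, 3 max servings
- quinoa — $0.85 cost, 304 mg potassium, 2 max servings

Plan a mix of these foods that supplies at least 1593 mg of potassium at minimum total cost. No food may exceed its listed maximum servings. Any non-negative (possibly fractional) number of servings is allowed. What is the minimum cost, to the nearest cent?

$2.96

Cost per mg of potassium: black beans $0.0017, avocado $0.0025, quinoa $0.0028.
Take 3 servings of black beans: +1314.0 mg potassium for $2.25 (total $2.25, still need 279.0 mg).
Take 0.5648 servings of avocado: +279.0 mg potassium for $0.71 (total $2.96, still need 0.0 mg).
Filling from the cheapest source first is optimal under one linear minimum: $2.96.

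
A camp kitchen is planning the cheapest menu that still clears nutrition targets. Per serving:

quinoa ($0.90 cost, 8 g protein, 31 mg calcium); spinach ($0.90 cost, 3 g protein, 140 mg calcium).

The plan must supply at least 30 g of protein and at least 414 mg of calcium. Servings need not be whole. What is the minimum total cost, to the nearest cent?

$4.68

quinoa only: max(30/8, 414/31) = 13.35 servings → $12.02.
spinach only: max(30/3, 414/140) = 10 servings → $9.00.
quinoa + spinach with both tight: 2.88 servings and 2.319 servings → $4.68.
The minimum over all feasible corners is $4.68.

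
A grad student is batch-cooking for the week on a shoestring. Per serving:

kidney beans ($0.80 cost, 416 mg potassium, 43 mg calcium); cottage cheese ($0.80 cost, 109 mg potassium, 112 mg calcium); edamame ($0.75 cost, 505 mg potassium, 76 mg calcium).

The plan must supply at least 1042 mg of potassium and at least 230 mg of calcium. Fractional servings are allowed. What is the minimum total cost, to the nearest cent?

$2.04

For a min-cost LP with two ≥-constraints, a basic feasible solution has at most two positive variables.
kidney beans only: max(1042/416, 230/43) = 5.349 servings → $4.28.
cottage cheese only: max(1042/109, 230/112) = 9.56 servings → $7.65.
edamame only: max(1042/505, 230/76) = 3.026 servings → $2.27.
kidney beans + cottage cheese with both tight: 2.187 servings and 1.214 servings → $2.72.
kidney beans + edamame: intersection lies outside the first quadrant.
cottage cheese + edamame with both tight: 0.7656 servings and 1.898 servings → $2.04.
The minimum over all feasible corners is $2.04.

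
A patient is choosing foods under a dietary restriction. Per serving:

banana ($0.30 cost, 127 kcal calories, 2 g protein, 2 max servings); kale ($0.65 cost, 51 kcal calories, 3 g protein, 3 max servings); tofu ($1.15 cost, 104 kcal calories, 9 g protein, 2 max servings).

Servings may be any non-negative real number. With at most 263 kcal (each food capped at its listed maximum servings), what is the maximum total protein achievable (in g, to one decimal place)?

21.2 g

Protein per kcal: tofu 0.08654, kale 0.05882, banana 0.01575.
Take 2 servings of tofu: uses 208 kcal, +18.0 g protein (running total 18.0 g).
Take 1.078 servings of kale: uses 55 kcal, +3.2 g protein (running total 21.2 g).
Greedy by best ratio exhausts the calories allowance optimally: 21.2 g.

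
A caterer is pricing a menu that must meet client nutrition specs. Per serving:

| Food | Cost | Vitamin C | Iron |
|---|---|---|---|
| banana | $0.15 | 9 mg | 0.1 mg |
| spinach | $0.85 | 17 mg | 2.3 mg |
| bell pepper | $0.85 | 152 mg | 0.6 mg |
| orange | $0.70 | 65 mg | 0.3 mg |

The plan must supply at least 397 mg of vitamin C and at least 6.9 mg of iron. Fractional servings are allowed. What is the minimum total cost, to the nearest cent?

The cheapest plan sits at a corner of the feasible region — with two constraints it uses at most two foods.
banana only: max(397/9, 6.9/0.1) = 69 servings → $10.35.
spinach only: max(397/17, 6.9/2.3) = 23.35 servings → $19.85.
bell pepper only: max(397/152, 6.9/0.6) = 11.5 servings → $9.78.
orange only: max(397/65, 6.9/0.3) = 23 servings → $16.10.
banana + spinach with both tight: 41.88 servings and 1.179 servings → $7.28.
banana + bell pepper with both targets exact would need a negative amount; discard.
banana + orange with both targets exact would need a negative amount; discard.
spinach + bell pepper with both tight: 2.388 servings and 2.345 servings → $4.02.
spinach + orange with both tight: 2.281 servings and 5.511 servings → $5.80.
bell pepper + orange: intersection lies outside the first quadrant.
So the least-cost plan costs $4.02.

$4.02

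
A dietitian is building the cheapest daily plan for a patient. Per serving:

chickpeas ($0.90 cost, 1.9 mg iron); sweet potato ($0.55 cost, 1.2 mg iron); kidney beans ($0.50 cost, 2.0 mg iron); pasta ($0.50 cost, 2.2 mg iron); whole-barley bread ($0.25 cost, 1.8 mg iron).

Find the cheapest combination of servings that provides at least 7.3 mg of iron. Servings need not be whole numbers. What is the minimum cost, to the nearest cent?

$1.01

Cost per mg of iron: whole-barley bread $0.1389, pasta $0.2273, kidney beans $0.2500, sweet potato $0.4583, chickpeas $0.4737.
With no serving limits, use only whole-barley bread: 7.3 mg / 1.8 mg = 4.056 servings × $0.25 = $1.01.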